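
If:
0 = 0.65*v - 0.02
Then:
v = 0.03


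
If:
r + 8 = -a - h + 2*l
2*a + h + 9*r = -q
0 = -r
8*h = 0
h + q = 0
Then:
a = 0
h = 0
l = 4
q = 0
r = 0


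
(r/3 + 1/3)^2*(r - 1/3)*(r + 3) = r^4/9 + 14*r^3/27 + 16*r^2/27 + 2*r/27 - 1/9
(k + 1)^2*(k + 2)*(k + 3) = k^4 + 7*k^3 + 17*k^2 + 17*k + 6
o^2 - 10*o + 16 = (o - 8)*(o - 2)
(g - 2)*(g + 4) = g^2 + 2*g - 8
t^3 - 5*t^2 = t^2*(t - 5)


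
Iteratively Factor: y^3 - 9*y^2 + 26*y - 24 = (y - 3)*(y^2 - 6*y + 8) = (y - 3)*(y - 2)*(y - 4)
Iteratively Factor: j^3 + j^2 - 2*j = (j - 1)*(j^2 + 2*j) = j*(j - 1)*(j + 2)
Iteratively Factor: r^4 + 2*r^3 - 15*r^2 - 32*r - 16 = (r + 1)*(r^3 + r^2 - 16*r - 16) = (r + 1)*(r + 4)*(r^2 - 3*r - 4) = (r - 4)*(r + 1)*(r + 4)*(r + 1)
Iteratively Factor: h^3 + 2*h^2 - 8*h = (h + 4)*(h^2 - 2*h) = (h - 2)*(h + 4)*(h)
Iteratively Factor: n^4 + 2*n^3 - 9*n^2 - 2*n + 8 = (n - 2)*(n^3 + 4*n^2 - n - 4) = (n - 2)*(n + 4)*(n^2 - 1) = (n - 2)*(n - 1)*(n + 4)*(n + 1)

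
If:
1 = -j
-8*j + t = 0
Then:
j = -1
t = -8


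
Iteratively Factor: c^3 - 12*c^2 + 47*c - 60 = (c - 4)*(c^2 - 8*c + 15) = (c - 5)*(c - 4)*(c - 3)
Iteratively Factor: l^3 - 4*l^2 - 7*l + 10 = (l + 2)*(l^2 - 6*l + 5) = (l - 5)*(l + 2)*(l - 1)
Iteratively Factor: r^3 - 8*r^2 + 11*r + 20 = (r - 4)*(r^2 - 4*r - 5) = (r - 5)*(r - 4)*(r + 1)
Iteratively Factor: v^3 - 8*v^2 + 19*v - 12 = (v - 1)*(v^2 - 7*v + 12) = (v - 3)*(v - 1)*(v - 4)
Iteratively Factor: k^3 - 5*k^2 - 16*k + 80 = (k + 4)*(k^2 - 9*k + 20) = (k - 4)*(k + 4)*(k - 5)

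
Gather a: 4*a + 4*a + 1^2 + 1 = 8*a + 2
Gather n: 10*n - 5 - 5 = 10*n - 10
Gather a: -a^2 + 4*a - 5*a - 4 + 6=-a^2 - a + 2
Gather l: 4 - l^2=4 - l^2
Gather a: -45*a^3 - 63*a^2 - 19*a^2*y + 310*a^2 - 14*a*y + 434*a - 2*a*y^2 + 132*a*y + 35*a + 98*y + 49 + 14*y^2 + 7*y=-45*a^3 + a^2*(247 - 19*y) + a*(-2*y^2 + 118*y + 469) + 14*y^2 + 105*y + 49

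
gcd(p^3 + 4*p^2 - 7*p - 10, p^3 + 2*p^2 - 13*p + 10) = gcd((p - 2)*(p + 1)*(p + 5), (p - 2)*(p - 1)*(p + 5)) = p^2 + 3*p - 10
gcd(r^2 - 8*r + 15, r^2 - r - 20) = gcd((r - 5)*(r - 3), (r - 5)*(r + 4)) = r - 5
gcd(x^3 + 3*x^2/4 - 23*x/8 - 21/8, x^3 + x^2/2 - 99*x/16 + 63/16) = x - 7/4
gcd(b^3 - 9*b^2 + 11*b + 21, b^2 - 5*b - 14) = b - 7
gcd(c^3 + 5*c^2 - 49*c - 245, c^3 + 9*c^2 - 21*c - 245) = c + 7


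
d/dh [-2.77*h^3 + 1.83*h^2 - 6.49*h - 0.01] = -8.31*h^2 + 3.66*h - 6.49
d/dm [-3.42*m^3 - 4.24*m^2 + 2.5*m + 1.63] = -10.26*m^2 - 8.48*m + 2.5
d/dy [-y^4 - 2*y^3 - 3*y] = -4*y^3 - 6*y^2 - 3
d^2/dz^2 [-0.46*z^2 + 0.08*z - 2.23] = -0.920000000000000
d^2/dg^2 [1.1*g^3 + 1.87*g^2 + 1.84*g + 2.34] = 6.6*g + 3.74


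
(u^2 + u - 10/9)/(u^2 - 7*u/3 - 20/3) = (u - 2/3)/(u - 4)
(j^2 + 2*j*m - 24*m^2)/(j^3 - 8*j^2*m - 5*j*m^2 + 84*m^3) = (j + 6*m)/(j^2 - 4*j*m - 21*m^2)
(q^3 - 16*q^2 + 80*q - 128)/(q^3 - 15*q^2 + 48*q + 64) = (q^2 - 8*q + 16)/(q^2 - 7*q - 8)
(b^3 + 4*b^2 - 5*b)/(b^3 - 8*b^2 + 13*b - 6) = b*(b + 5)/(b^2 - 7*b + 6)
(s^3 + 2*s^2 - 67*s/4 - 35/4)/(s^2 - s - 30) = (s^2 - 3*s - 7/4)/(s - 6)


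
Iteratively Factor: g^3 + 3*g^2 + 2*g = (g + 1)*(g^2 + 2*g) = (g + 1)*(g + 2)*(g)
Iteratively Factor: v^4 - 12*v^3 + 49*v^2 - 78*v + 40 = (v - 2)*(v^3 - 10*v^2 + 29*v - 20) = (v - 4)*(v - 2)*(v^2 - 6*v + 5) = (v - 5)*(v - 4)*(v - 2)*(v - 1)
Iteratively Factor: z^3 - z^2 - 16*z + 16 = (z - 1)*(z^2 - 16) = (z - 4)*(z - 1)*(z + 4)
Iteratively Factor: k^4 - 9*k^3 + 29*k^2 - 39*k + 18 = (k - 3)*(k^3 - 6*k^2 + 11*k - 6) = (k - 3)*(k - 1)*(k^2 - 5*k + 6) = (k - 3)*(k - 2)*(k - 1)*(k - 3)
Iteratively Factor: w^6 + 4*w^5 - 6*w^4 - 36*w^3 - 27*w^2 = (w - 3)*(w^5 + 7*w^4 + 15*w^3 + 9*w^2) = w*(w - 3)*(w^4 + 7*w^3 + 15*w^2 + 9*w) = w^2*(w - 3)*(w^3 + 7*w^2 + 15*w + 9) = w^2*(w - 3)*(w + 3)*(w^2 + 4*w + 3) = w^2*(w - 3)*(w + 3)^2*(w + 1)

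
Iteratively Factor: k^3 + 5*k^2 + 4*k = (k + 4)*(k^2 + k) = (k + 1)*(k + 4)*(k)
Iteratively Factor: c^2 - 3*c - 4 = (c + 1)*(c - 4)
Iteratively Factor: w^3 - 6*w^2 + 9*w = (w - 3)*(w^2 - 3*w) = w*(w - 3)*(w - 3)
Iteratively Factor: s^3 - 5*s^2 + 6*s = (s - 2)*(s^2 - 3*s) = (s - 3)*(s - 2)*(s)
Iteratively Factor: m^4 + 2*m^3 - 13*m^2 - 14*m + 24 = (m + 4)*(m^3 - 2*m^2 - 5*m + 6) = (m + 2)*(m + 4)*(m^2 - 4*m + 3) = (m - 3)*(m + 2)*(m + 4)*(m - 1)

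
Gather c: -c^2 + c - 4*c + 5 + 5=-c^2 - 3*c + 10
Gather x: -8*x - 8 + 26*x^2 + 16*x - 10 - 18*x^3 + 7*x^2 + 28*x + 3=-18*x^3 + 33*x^2 + 36*x - 15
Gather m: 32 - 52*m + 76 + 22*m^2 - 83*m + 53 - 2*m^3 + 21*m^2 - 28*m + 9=-2*m^3 + 43*m^2 - 163*m + 170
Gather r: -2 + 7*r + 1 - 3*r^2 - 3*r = -3*r^2 + 4*r - 1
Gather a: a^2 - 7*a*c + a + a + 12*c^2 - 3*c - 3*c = a^2 + a*(2 - 7*c) + 12*c^2 - 6*c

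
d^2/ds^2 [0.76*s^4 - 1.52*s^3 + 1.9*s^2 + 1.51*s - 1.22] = 9.12*s^2 - 9.12*s + 3.8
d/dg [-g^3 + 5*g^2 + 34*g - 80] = -3*g^2 + 10*g + 34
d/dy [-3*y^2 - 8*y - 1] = -6*y - 8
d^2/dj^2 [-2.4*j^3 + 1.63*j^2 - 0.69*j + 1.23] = 3.26 - 14.4*j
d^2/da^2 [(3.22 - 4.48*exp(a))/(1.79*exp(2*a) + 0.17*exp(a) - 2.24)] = (-14.354368*exp(4*a) + 42.632072*exp(3*a) - 104.83851*exp(2*a) + 50.030722*exp(a) - 21.252672)*exp(a)/(5.735339*exp(6*a) + 1.634091*exp(5*a) - 21.376359*exp(4*a) - 4.084879*exp(3*a) + 26.750304*exp(2*a) + 2.558976*exp(a) - 11.239424)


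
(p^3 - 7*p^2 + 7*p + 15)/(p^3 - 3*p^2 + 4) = (p^2 - 8*p + 15)/(p^2 - 4*p + 4)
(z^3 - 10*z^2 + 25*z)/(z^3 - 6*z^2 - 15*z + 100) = z/(z + 4)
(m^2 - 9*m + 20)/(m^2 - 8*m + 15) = (m - 4)/(m - 3)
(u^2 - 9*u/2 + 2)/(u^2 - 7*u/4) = 2*(2*u^2 - 9*u + 4)/(u*(4*u - 7))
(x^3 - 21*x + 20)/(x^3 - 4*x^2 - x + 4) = (x + 5)/(x + 1)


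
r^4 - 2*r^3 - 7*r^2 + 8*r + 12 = (r - 3)*(r - 2)*(r + 1)*(r + 2)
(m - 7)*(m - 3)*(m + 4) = m^3 - 6*m^2 - 19*m + 84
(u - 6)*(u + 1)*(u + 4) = u^3 - u^2 - 26*u - 24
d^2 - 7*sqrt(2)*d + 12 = (d - 6*sqrt(2))*(d - sqrt(2))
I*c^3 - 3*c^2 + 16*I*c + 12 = (c - 2*I)*(c + 6*I)*(I*c + 1)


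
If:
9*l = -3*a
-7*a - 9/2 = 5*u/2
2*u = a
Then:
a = -6/11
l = 2/11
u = -3/11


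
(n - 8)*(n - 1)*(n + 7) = n^3 - 2*n^2 - 55*n + 56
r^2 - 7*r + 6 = (r - 6)*(r - 1)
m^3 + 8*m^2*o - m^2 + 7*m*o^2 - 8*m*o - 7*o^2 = (m - 1)*(m + o)*(m + 7*o)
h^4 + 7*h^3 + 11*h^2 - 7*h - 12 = (h - 1)*(h + 1)*(h + 3)*(h + 4)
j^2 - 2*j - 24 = (j - 6)*(j + 4)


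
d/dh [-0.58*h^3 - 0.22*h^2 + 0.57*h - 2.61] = -1.74*h^2 - 0.44*h + 0.57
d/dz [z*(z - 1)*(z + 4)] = 3*z^2 + 6*z - 4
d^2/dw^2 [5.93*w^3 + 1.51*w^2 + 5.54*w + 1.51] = 35.58*w + 3.02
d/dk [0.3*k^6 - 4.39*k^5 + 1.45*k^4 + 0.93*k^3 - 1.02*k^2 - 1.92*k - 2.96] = 1.8*k^5 - 21.95*k^4 + 5.8*k^3 + 2.79*k^2 - 2.04*k - 1.92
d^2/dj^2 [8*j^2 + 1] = 16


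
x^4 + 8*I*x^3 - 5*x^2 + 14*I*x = x*(x - I)*(x + 2*I)*(x + 7*I)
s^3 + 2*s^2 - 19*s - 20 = (s - 4)*(s + 1)*(s + 5)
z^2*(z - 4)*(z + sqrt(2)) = z^4 - 4*z^3 + sqrt(2)*z^3 - 4*sqrt(2)*z^2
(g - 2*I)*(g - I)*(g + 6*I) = g^3 + 3*I*g^2 + 16*g - 12*I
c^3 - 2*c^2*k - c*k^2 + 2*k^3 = (c - 2*k)*(c - k)*(c + k)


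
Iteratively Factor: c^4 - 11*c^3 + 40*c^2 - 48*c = (c - 3)*(c^3 - 8*c^2 + 16*c) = c*(c - 3)*(c^2 - 8*c + 16) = c*(c - 4)*(c - 3)*(c - 4)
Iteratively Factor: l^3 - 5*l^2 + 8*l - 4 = (l - 2)*(l^2 - 3*l + 2) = (l - 2)*(l - 1)*(l - 2)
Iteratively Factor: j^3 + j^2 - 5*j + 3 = (j - 1)*(j^2 + 2*j - 3) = (j - 1)*(j + 3)*(j - 1)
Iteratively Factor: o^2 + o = (o)*(o + 1)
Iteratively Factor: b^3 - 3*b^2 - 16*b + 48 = (b - 4)*(b^2 + b - 12) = (b - 4)*(b + 4)*(b - 3)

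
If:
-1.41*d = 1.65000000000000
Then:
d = -1.17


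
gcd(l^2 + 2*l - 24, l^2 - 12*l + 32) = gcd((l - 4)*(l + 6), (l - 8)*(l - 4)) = l - 4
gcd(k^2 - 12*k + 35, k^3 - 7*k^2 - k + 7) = k - 7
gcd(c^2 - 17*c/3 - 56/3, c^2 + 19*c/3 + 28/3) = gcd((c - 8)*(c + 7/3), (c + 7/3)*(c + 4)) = c + 7/3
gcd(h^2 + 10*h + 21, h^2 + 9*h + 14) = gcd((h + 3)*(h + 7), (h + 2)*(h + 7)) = h + 7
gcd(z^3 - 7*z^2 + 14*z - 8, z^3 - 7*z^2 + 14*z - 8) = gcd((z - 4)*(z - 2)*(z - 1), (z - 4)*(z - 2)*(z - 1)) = z^3 - 7*z^2 + 14*z - 8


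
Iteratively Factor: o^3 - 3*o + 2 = (o + 2)*(o^2 - 2*o + 1) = (o - 1)*(o + 2)*(o - 1)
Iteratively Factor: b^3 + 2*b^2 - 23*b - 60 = (b + 4)*(b^2 - 2*b - 15) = (b + 3)*(b + 4)*(b - 5)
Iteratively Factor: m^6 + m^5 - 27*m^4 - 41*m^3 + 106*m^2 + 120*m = (m)*(m^5 + m^4 - 27*m^3 - 41*m^2 + 106*m + 120) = m*(m - 5)*(m^4 + 6*m^3 + 3*m^2 - 26*m - 24) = m*(m - 5)*(m + 1)*(m^3 + 5*m^2 - 2*m - 24) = m*(m - 5)*(m + 1)*(m + 3)*(m^2 + 2*m - 8) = m*(m - 5)*(m - 2)*(m + 1)*(m + 3)*(m + 4)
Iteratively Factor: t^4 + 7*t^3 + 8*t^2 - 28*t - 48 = (t + 4)*(t^3 + 3*t^2 - 4*t - 12) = (t + 3)*(t + 4)*(t^2 - 4) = (t + 2)*(t + 3)*(t + 4)*(t - 2)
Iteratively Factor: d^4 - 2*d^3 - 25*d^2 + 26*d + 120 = (d + 2)*(d^3 - 4*d^2 - 17*d + 60) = (d - 5)*(d + 2)*(d^2 + d - 12) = (d - 5)*(d - 3)*(d + 2)*(d + 4)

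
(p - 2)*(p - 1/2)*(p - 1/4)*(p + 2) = p^4 - 3*p^3/4 - 31*p^2/8 + 3*p - 1/2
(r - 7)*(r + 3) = r^2 - 4*r - 21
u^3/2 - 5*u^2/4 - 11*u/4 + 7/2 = (u/2 + 1)*(u - 7/2)*(u - 1)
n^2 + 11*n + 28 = (n + 4)*(n + 7)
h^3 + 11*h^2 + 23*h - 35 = (h - 1)*(h + 5)*(h + 7)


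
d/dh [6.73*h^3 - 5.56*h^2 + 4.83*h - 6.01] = 20.19*h^2 - 11.12*h + 4.83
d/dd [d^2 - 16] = 2*d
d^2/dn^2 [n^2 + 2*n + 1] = 2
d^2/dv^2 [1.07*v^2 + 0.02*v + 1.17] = 2.14000000000000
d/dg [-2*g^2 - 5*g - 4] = -4*g - 5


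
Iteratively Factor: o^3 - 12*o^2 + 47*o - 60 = (o - 3)*(o^2 - 9*o + 20) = (o - 5)*(o - 3)*(o - 4)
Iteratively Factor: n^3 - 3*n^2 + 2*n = (n)*(n^2 - 3*n + 2) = n*(n - 1)*(n - 2)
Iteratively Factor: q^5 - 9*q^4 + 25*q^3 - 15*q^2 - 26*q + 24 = (q - 2)*(q^4 - 7*q^3 + 11*q^2 + 7*q - 12) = (q - 4)*(q - 2)*(q^3 - 3*q^2 - q + 3) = (q - 4)*(q - 2)*(q + 1)*(q^2 - 4*q + 3) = (q - 4)*(q - 2)*(q - 1)*(q + 1)*(q - 3)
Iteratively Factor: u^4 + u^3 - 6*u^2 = (u)*(u^3 + u^2 - 6*u) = u^2*(u^2 + u - 6) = u^2*(u - 2)*(u + 3)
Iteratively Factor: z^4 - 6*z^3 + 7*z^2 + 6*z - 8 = (z - 1)*(z^3 - 5*z^2 + 2*z + 8) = (z - 1)*(z + 1)*(z^2 - 6*z + 8) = (z - 2)*(z - 1)*(z + 1)*(z - 4)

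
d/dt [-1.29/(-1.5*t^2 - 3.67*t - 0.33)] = (-3.87*t - 4.7343)/(1.5*t^2 + 3.67*t + 0.33)^2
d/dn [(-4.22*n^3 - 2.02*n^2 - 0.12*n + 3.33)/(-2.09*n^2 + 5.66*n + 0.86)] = (8.8198*n^4 - 47.7704*n^3 - 22.5716*n^2 + 10.445*n - 18.951)/(4.3681*n^4 - 23.6588*n^3 + 28.4408*n^2 + 9.7352*n + 0.7396)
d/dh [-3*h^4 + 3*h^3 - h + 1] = -12*h^3 + 9*h^2 - 1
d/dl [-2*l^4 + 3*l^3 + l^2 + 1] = l*(-8*l^2 + 9*l + 2)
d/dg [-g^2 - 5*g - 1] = -2*g - 5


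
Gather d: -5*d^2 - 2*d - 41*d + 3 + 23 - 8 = -5*d^2 - 43*d + 18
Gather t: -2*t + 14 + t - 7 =7 - t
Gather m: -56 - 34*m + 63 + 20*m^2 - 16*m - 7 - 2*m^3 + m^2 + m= -2*m^3 + 21*m^2 - 49*m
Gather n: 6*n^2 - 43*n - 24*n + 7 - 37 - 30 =6*n^2 - 67*n - 60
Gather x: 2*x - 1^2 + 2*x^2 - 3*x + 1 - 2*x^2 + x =0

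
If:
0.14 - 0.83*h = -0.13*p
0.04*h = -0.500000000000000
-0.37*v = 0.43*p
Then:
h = -12.50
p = -80.88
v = 94.00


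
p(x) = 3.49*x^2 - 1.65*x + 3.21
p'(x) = 6.98*x - 1.65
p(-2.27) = 24.94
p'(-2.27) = -17.49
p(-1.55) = 14.15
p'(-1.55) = -12.47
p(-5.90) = 134.43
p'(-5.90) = -42.83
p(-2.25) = 24.59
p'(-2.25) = -17.36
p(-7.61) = 217.88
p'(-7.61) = -54.77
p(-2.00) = 20.47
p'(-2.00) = -15.61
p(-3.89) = 62.44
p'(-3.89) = -28.80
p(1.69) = 10.39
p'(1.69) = 10.15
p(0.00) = 3.21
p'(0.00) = -1.65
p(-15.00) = 813.21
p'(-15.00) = -106.35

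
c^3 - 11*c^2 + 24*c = c*(c - 8)*(c - 3)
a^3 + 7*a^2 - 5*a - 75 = (a - 3)*(a + 5)^2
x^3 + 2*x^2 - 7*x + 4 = (x - 1)^2*(x + 4)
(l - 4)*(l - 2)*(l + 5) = l^3 - l^2 - 22*l + 40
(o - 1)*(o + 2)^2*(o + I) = o^4 + 3*o^3 + I*o^3 + 3*I*o^2 - 4*o - 4*I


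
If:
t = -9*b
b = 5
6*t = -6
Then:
No Solution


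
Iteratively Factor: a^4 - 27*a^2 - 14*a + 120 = (a + 4)*(a^3 - 4*a^2 - 11*a + 30) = (a - 2)*(a + 4)*(a^2 - 2*a - 15) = (a - 2)*(a + 3)*(a + 4)*(a - 5)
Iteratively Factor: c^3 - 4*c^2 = (c)*(c^2 - 4*c) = c^2*(c - 4)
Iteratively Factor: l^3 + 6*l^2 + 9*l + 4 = (l + 4)*(l^2 + 2*l + 1) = (l + 1)*(l + 4)*(l + 1)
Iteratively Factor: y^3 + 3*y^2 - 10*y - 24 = (y + 2)*(y^2 + y - 12) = (y - 3)*(y + 2)*(y + 4)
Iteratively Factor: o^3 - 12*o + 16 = (o - 2)*(o^2 + 2*o - 8) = (o - 2)*(o + 4)*(o - 2)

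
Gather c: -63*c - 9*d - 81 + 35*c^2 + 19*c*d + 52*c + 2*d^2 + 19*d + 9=35*c^2 + c*(19*d - 11) + 2*d^2 + 10*d - 72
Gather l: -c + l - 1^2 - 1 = -c + l - 2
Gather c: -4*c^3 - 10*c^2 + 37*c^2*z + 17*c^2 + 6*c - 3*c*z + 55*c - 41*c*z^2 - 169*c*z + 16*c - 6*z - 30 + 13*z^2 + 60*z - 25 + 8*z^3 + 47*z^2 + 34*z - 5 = -4*c^3 + c^2*(37*z + 7) + c*(-41*z^2 - 172*z + 77) + 8*z^3 + 60*z^2 + 88*z - 60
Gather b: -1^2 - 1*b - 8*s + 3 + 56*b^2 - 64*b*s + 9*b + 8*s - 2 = 56*b^2 + b*(8 - 64*s)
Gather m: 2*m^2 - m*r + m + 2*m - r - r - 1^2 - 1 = 2*m^2 + m*(3 - r) - 2*r - 2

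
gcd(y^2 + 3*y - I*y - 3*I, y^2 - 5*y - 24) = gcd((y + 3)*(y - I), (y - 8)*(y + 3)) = y + 3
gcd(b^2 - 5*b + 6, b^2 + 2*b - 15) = b - 3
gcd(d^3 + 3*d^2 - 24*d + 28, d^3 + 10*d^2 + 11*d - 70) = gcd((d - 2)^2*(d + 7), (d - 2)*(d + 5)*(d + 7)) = d^2 + 5*d - 14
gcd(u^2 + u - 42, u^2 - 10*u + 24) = u - 6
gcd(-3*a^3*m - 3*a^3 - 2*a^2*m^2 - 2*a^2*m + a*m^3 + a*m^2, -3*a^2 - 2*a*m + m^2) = 3*a^2 + 2*a*m - m^2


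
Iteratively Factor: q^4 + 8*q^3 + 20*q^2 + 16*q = (q + 4)*(q^3 + 4*q^2 + 4*q) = (q + 2)*(q + 4)*(q^2 + 2*q) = (q + 2)^2*(q + 4)*(q)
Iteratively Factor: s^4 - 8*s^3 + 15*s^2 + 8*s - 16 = (s - 1)*(s^3 - 7*s^2 + 8*s + 16) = (s - 1)*(s + 1)*(s^2 - 8*s + 16) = (s - 4)*(s - 1)*(s + 1)*(s - 4)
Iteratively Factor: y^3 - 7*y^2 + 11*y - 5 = (y - 1)*(y^2 - 6*y + 5) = (y - 1)^2*(y - 5)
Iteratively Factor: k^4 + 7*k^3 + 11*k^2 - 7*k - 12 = (k - 1)*(k^3 + 8*k^2 + 19*k + 12) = (k - 1)*(k + 4)*(k^2 + 4*k + 3) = (k - 1)*(k + 3)*(k + 4)*(k + 1)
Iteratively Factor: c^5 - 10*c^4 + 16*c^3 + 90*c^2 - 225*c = (c - 3)*(c^4 - 7*c^3 - 5*c^2 + 75*c) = (c - 5)*(c - 3)*(c^3 - 2*c^2 - 15*c) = c*(c - 5)*(c - 3)*(c^2 - 2*c - 15) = c*(c - 5)*(c - 3)*(c + 3)*(c - 5)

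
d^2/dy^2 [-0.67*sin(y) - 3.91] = 0.67*sin(y)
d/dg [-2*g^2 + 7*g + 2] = 7 - 4*g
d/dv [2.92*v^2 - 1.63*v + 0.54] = 5.84*v - 1.63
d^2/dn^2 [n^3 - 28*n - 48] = 6*n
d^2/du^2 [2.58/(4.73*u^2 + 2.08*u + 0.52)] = (-115.444164*u^2 - 50.766144*u + 2.58*(9.46*u + 2.08)*(18.92*u + 4.16) - 12.691536)/(4.73*u^2 + 2.08*u + 0.52)^3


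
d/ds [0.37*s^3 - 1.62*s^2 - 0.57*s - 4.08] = 1.11*s^2 - 3.24*s - 0.57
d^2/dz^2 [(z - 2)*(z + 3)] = 2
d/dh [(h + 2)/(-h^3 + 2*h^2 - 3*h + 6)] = (-h^3 + 2*h^2 - 3*h + (h + 2)*(3*h^2 - 4*h + 3) + 6)/(h^3 - 2*h^2 + 3*h - 6)^2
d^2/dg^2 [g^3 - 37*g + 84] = 6*g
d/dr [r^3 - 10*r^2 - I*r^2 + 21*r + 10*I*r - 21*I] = 3*r^2 - 20*r - 2*I*r + 21 + 10*I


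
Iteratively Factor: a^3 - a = (a)*(a^2 - 1) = a*(a - 1)*(a + 1)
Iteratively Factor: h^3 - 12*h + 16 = (h + 4)*(h^2 - 4*h + 4) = (h - 2)*(h + 4)*(h - 2)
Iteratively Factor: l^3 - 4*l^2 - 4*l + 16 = (l + 2)*(l^2 - 6*l + 8) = (l - 4)*(l + 2)*(l - 2)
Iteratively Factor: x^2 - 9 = (x + 3)*(x - 3)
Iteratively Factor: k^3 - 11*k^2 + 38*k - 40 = (k - 2)*(k^2 - 9*k + 20) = (k - 5)*(k - 2)*(k - 4)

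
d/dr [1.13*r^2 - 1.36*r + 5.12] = 2.26*r - 1.36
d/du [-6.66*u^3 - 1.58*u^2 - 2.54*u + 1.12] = -19.98*u^2 - 3.16*u - 2.54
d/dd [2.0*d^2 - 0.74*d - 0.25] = 4.0*d - 0.74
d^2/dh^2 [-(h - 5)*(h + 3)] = -2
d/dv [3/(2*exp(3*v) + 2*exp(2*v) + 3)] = (-18*exp(v) - 12)*exp(2*v)/(2*exp(3*v) + 2*exp(2*v) + 3)^2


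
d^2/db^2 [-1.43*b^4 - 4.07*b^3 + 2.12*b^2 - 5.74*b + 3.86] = -17.16*b^2 - 24.42*b + 4.24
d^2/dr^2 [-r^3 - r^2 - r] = -6*r - 2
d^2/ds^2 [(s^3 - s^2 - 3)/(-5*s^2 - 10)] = 2*(2*s^3 + 3*s^2 - 12*s - 2)/(5*(s^6 + 6*s^4 + 12*s^2 + 8))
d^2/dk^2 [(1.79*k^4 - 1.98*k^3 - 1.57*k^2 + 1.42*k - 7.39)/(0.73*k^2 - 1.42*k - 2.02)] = (1.907782*k^6 - 11.133084*k^5 + 5.81893200000001*k^4 + 66.585128*k^3 + 16.050882*k^2 + 10.051284*k - 72.555692)/(0.389017*k^6 - 2.270154*k^5 + 1.186542*k^4 + 9.700304*k^3 - 3.283308*k^2 - 17.382504*k - 8.242408)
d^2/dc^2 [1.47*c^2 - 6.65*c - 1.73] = 2.94000000000000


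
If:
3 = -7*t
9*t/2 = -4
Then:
No Solution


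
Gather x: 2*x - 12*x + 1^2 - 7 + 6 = -10*x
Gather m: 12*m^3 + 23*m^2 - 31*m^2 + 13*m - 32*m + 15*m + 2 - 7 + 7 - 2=12*m^3 - 8*m^2 - 4*m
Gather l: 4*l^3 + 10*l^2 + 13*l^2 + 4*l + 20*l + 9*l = 4*l^3 + 23*l^2 + 33*l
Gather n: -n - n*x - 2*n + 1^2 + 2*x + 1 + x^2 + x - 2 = n*(-x - 3) + x^2 + 3*x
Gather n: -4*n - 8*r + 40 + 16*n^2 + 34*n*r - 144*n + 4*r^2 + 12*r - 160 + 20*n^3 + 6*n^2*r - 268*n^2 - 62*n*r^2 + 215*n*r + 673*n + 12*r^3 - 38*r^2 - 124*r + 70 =20*n^3 + n^2*(6*r - 252) + n*(-62*r^2 + 249*r + 525) + 12*r^3 - 34*r^2 - 120*r - 50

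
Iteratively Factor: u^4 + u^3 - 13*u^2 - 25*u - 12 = (u + 3)*(u^3 - 2*u^2 - 7*u - 4) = (u - 4)*(u + 3)*(u^2 + 2*u + 1) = (u - 4)*(u + 1)*(u + 3)*(u + 1)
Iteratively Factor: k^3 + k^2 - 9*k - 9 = (k + 3)*(k^2 - 2*k - 3) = (k + 1)*(k + 3)*(k - 3)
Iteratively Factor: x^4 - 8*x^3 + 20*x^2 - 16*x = (x - 4)*(x^3 - 4*x^2 + 4*x) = x*(x - 4)*(x^2 - 4*x + 4) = x*(x - 4)*(x - 2)*(x - 2)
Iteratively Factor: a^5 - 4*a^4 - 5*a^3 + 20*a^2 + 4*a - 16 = (a + 1)*(a^4 - 5*a^3 + 20*a - 16) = (a + 1)*(a + 2)*(a^3 - 7*a^2 + 14*a - 8) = (a - 4)*(a + 1)*(a + 2)*(a^2 - 3*a + 2) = (a - 4)*(a - 2)*(a + 1)*(a + 2)*(a - 1)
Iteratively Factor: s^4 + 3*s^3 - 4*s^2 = (s)*(s^3 + 3*s^2 - 4*s) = s*(s + 4)*(s^2 - s) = s*(s - 1)*(s + 4)*(s)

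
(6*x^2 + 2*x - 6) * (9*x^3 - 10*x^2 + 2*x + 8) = 54*x^5 - 42*x^4 - 62*x^3 + 112*x^2 + 4*x - 48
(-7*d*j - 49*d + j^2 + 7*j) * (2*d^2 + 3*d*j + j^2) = -14*d^3*j - 98*d^3 - 19*d^2*j^2 - 133*d^2*j - 4*d*j^3 - 28*d*j^2 + j^4 + 7*j^3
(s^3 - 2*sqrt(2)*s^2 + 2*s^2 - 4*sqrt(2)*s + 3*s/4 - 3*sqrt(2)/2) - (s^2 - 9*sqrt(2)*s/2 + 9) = s^3 - 2*sqrt(2)*s^2 + s^2 + sqrt(2)*s/2 + 3*s/4 - 9 - 3*sqrt(2)/2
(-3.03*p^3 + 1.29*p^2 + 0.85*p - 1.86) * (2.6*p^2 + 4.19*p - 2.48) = -7.878*p^5 - 9.3417*p^4 + 15.1295*p^3 - 4.4737*p^2 - 9.9014*p + 4.6128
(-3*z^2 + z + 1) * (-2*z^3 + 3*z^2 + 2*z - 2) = 6*z^5 - 11*z^4 - 5*z^3 + 11*z^2 - 2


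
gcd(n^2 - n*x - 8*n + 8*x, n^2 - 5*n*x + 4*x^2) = -n + x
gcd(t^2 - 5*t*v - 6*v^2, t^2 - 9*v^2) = 1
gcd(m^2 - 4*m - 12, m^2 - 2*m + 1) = 1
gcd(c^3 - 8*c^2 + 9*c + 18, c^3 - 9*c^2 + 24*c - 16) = 1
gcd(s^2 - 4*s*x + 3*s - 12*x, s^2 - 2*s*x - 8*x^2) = -s + 4*x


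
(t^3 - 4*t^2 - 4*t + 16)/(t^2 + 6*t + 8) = (t^2 - 6*t + 8)/(t + 4)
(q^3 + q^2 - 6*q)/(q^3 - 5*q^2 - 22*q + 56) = q*(q + 3)/(q^2 - 3*q - 28)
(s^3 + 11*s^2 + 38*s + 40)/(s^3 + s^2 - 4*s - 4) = (s^2 + 9*s + 20)/(s^2 - s - 2)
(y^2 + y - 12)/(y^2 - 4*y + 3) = (y + 4)/(y - 1)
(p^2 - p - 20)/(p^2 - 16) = (p - 5)/(p - 4)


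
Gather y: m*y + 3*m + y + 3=3*m + y*(m + 1) + 3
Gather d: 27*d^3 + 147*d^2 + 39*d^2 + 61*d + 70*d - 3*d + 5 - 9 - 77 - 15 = 27*d^3 + 186*d^2 + 128*d - 96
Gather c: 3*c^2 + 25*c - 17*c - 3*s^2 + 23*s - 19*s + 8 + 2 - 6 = 3*c^2 + 8*c - 3*s^2 + 4*s + 4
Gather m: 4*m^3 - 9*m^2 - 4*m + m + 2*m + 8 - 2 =4*m^3 - 9*m^2 - m + 6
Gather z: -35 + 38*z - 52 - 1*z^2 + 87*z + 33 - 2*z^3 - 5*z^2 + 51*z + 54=-2*z^3 - 6*z^2 + 176*z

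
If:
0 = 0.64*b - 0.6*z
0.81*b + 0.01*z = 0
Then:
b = 0.00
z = 0.00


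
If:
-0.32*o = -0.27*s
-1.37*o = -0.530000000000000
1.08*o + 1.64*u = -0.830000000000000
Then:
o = 0.39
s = 0.46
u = -0.76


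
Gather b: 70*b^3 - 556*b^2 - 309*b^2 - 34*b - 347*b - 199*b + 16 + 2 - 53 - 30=70*b^3 - 865*b^2 - 580*b - 65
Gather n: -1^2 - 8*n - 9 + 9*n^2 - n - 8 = 9*n^2 - 9*n - 18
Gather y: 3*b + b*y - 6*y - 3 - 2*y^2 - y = 3*b - 2*y^2 + y*(b - 7) - 3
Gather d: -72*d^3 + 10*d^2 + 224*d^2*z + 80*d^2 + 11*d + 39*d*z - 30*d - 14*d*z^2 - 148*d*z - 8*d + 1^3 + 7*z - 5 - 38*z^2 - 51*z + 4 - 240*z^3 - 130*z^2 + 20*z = -72*d^3 + d^2*(224*z + 90) + d*(-14*z^2 - 109*z - 27) - 240*z^3 - 168*z^2 - 24*z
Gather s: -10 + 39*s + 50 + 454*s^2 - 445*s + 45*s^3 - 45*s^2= 45*s^3 + 409*s^2 - 406*s + 40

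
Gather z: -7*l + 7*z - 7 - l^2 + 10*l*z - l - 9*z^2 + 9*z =-l^2 - 8*l - 9*z^2 + z*(10*l + 16) - 7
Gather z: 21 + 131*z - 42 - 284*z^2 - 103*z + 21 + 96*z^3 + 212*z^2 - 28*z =96*z^3 - 72*z^2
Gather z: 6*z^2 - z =6*z^2 - z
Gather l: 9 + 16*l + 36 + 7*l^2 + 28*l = 7*l^2 + 44*l + 45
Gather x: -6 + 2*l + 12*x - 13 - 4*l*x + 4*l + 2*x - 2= 6*l + x*(14 - 4*l) - 21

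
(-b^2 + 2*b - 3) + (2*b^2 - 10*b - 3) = b^2 - 8*b - 6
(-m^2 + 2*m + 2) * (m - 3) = -m^3 + 5*m^2 - 4*m - 6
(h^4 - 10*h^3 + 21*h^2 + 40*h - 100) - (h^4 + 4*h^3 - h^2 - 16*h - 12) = -14*h^3 + 22*h^2 + 56*h - 88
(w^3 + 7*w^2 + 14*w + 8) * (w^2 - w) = w^5 + 6*w^4 + 7*w^3 - 6*w^2 - 8*w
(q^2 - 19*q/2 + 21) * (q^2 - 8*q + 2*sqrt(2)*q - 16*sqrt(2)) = q^4 - 35*q^3/2 + 2*sqrt(2)*q^3 - 35*sqrt(2)*q^2 + 97*q^2 - 168*q + 194*sqrt(2)*q - 336*sqrt(2)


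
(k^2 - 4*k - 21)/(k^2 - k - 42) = (k + 3)/(k + 6)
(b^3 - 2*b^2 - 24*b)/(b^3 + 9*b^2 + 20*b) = (b - 6)/(b + 5)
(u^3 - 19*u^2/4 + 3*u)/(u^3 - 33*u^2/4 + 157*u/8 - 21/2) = 2*u/(2*u - 7)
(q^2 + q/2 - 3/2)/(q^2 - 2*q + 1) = (q + 3/2)/(q - 1)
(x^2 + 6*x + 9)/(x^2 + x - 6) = (x + 3)/(x - 2)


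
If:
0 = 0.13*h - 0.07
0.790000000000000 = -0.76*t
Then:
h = 0.54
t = -1.04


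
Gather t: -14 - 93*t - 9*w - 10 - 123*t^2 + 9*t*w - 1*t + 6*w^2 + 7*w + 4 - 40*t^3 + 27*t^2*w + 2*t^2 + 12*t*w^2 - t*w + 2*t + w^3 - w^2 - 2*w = -40*t^3 + t^2*(27*w - 121) + t*(12*w^2 + 8*w - 92) + w^3 + 5*w^2 - 4*w - 20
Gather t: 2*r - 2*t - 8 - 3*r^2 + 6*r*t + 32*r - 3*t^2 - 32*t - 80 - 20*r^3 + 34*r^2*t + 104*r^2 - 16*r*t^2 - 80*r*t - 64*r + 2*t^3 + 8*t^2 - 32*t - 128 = -20*r^3 + 101*r^2 - 30*r + 2*t^3 + t^2*(5 - 16*r) + t*(34*r^2 - 74*r - 66) - 216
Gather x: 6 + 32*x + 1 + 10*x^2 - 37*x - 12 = 10*x^2 - 5*x - 5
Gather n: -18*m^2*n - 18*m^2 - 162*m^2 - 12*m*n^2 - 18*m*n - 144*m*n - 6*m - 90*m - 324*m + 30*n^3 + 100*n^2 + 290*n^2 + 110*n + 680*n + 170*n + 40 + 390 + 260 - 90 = -180*m^2 - 420*m + 30*n^3 + n^2*(390 - 12*m) + n*(-18*m^2 - 162*m + 960) + 600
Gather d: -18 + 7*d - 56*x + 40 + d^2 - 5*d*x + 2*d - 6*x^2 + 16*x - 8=d^2 + d*(9 - 5*x) - 6*x^2 - 40*x + 14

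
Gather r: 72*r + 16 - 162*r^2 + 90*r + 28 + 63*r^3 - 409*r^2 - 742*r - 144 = 63*r^3 - 571*r^2 - 580*r - 100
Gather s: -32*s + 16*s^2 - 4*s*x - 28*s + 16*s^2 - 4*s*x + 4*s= 32*s^2 + s*(-8*x - 56)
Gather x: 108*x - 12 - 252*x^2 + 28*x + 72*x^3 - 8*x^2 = 72*x^3 - 260*x^2 + 136*x - 12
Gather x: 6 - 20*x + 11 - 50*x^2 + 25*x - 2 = -50*x^2 + 5*x + 15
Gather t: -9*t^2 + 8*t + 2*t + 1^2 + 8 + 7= -9*t^2 + 10*t + 16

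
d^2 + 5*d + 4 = (d + 1)*(d + 4)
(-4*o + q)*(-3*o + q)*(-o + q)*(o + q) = -12*o^4 + 7*o^3*q + 11*o^2*q^2 - 7*o*q^3 + q^4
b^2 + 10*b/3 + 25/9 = (b + 5/3)^2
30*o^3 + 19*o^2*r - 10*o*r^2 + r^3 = (-6*o + r)*(-5*o + r)*(o + r)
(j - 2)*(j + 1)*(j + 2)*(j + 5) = j^4 + 6*j^3 + j^2 - 24*j - 20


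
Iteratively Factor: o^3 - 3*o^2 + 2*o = (o - 2)*(o^2 - o) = (o - 2)*(o - 1)*(o)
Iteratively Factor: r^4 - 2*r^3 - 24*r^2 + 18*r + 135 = (r - 5)*(r^3 + 3*r^2 - 9*r - 27) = (r - 5)*(r + 3)*(r^2 - 9) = (r - 5)*(r + 3)^2*(r - 3)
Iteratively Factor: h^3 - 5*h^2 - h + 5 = (h - 5)*(h^2 - 1) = (h - 5)*(h + 1)*(h - 1)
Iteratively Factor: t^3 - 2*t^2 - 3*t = (t - 3)*(t^2 + t) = t*(t - 3)*(t + 1)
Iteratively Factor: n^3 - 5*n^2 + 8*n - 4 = (n - 2)*(n^2 - 3*n + 2) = (n - 2)^2*(n - 1)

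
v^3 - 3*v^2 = v^2*(v - 3)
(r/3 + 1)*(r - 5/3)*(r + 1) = r^3/3 + 7*r^2/9 - 11*r/9 - 5/3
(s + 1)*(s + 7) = s^2 + 8*s + 7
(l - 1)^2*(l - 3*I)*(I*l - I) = I*l^4 + 3*l^3 - 3*I*l^3 - 9*l^2 + 3*I*l^2 + 9*l - I*l - 3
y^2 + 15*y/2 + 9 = (y + 3/2)*(y + 6)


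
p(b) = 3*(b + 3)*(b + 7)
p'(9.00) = 84.00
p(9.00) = 576.00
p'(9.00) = 84.00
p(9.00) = 576.00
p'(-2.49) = 15.06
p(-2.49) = 6.90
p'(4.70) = 58.20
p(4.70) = 270.27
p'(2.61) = 45.66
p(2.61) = 161.74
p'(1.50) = 39.00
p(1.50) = 114.75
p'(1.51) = 39.06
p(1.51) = 115.14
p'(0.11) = 30.66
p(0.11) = 66.34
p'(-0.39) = 27.66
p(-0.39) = 51.76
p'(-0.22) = 28.68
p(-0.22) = 56.55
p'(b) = 6*b + 30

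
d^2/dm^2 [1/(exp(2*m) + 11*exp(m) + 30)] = (2*(2*exp(m) + 11)^2*exp(m) - (4*exp(m) + 11)*(exp(2*m) + 11*exp(m) + 30))*exp(m)/(exp(2*m) + 11*exp(m) + 30)^3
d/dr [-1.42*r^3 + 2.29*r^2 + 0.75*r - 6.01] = -4.26*r^2 + 4.58*r + 0.75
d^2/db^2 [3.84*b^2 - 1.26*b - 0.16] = 7.68000000000000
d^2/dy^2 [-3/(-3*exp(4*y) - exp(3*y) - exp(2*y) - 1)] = 3*(2*(12*exp(2*y) + 3*exp(y) + 2)^2*exp(2*y) - (48*exp(2*y) + 9*exp(y) + 4)*(3*exp(4*y) + exp(3*y) + exp(2*y) + 1))*exp(2*y)/(3*exp(4*y) + exp(3*y) + exp(2*y) + 1)^3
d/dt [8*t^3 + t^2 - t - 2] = 24*t^2 + 2*t - 1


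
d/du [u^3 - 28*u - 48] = 3*u^2 - 28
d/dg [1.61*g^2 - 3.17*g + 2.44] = 3.22*g - 3.17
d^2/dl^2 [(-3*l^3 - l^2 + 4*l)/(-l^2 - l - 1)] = 2*(-5*l^3 + 6*l^2 + 21*l + 5)/(l^6 + 3*l^5 + 6*l^4 + 7*l^3 + 6*l^2 + 3*l + 1)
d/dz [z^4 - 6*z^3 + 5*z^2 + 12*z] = 4*z^3 - 18*z^2 + 10*z + 12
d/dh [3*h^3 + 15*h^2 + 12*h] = 9*h^2 + 30*h + 12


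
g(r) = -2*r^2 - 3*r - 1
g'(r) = -4*r - 3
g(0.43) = -2.66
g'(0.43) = -4.72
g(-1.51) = -1.03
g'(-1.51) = 3.04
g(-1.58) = -1.25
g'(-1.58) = 3.32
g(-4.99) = -35.83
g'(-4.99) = 16.96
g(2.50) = -21.00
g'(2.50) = -13.00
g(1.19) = -7.40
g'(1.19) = -7.76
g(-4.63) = -29.98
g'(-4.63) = 15.52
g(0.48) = -2.90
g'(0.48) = -4.92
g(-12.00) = -253.00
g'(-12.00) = 45.00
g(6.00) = -91.00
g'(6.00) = -27.00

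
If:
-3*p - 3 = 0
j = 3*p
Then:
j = -3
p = -1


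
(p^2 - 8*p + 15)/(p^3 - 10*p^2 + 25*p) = (p - 3)/(p*(p - 5))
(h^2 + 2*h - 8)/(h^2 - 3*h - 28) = (h - 2)/(h - 7)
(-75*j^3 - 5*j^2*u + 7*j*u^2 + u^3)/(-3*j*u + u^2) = 25*j^2/u + 10*j + u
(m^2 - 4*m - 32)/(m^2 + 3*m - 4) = (m - 8)/(m - 1)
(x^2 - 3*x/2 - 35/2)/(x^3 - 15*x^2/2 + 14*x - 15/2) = (2*x + 7)/(2*x^2 - 5*x + 3)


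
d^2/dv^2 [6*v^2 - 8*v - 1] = 12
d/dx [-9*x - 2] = -9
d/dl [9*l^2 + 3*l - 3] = 18*l + 3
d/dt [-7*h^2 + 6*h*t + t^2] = 6*h + 2*t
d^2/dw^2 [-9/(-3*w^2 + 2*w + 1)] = 18*(9*w^2 - 6*w - 4*(3*w - 1)^2 - 3)/(-3*w^2 + 2*w + 1)^3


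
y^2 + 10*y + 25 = (y + 5)^2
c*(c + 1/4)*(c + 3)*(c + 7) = c^4 + 41*c^3/4 + 47*c^2/2 + 21*c/4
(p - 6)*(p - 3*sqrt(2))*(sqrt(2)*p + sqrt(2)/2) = sqrt(2)*p^3 - 11*sqrt(2)*p^2/2 - 6*p^2 - 3*sqrt(2)*p + 33*p + 18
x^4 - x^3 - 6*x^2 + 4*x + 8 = (x - 2)^2*(x + 1)*(x + 2)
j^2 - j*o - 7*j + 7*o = (j - 7)*(j - o)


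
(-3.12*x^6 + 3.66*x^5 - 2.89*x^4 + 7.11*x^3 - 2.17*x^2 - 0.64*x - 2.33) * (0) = 0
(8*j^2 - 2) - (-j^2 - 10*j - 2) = 9*j^2 + 10*j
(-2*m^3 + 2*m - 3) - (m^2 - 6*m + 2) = -2*m^3 - m^2 + 8*m - 5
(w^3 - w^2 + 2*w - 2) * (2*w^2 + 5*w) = 2*w^5 + 3*w^4 - w^3 + 6*w^2 - 10*w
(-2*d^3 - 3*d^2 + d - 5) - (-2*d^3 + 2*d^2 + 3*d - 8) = -5*d^2 - 2*d + 3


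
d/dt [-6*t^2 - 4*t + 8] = -12*t - 4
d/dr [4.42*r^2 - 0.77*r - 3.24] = 8.84*r - 0.77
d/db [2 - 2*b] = -2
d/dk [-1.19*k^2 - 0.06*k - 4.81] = -2.38*k - 0.06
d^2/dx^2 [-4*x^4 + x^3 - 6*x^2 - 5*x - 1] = -48*x^2 + 6*x - 12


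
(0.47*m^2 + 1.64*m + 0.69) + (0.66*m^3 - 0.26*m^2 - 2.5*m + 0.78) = 0.66*m^3 + 0.21*m^2 - 0.86*m + 1.47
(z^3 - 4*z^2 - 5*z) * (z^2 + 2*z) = z^5 - 2*z^4 - 13*z^3 - 10*z^2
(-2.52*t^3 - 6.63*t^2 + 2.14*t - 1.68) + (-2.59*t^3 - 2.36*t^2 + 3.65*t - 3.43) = -5.11*t^3 - 8.99*t^2 + 5.79*t - 5.11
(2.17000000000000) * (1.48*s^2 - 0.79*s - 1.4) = 3.2116*s^2 - 1.7143*s - 3.038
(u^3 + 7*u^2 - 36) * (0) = 0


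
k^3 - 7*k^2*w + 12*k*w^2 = k*(k - 4*w)*(k - 3*w)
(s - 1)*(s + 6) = s^2 + 5*s - 6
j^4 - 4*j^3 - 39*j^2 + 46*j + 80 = (j - 8)*(j - 2)*(j + 1)*(j + 5)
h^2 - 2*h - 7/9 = (h - 7/3)*(h + 1/3)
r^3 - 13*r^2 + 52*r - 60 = (r - 6)*(r - 5)*(r - 2)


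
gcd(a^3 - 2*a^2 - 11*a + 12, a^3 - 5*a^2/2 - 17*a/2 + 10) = a^2 - 5*a + 4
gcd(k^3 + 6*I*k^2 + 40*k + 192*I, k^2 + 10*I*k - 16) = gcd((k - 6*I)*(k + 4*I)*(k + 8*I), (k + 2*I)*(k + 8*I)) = k + 8*I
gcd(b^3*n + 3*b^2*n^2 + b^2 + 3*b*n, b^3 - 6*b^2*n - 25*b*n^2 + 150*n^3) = 1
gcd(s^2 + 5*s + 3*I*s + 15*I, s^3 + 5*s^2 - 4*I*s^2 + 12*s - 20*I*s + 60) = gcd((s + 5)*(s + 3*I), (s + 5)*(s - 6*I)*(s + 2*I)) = s + 5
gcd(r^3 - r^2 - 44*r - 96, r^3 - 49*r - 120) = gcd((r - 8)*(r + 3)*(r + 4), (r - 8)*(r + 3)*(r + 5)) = r^2 - 5*r - 24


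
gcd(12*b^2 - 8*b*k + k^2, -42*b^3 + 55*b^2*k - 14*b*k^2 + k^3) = 6*b - k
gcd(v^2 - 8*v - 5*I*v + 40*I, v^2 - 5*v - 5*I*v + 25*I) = v - 5*I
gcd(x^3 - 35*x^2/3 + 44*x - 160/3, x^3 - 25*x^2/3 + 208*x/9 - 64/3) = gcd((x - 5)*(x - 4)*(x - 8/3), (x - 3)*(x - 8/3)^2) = x - 8/3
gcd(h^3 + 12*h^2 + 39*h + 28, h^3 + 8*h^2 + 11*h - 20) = h + 4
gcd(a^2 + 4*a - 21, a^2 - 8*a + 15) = a - 3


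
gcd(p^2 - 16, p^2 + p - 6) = 1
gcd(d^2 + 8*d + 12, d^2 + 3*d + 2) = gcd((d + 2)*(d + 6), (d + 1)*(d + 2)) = d + 2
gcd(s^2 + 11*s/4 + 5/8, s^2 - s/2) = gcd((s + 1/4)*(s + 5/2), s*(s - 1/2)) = 1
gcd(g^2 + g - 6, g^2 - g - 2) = g - 2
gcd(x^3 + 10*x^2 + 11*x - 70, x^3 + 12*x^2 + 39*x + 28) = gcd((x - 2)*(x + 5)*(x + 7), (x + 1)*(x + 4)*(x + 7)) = x + 7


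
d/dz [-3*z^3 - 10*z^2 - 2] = z*(-9*z - 20)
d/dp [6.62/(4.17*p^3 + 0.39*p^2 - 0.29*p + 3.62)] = (-82.8162*p^2 - 5.1636*p + 1.9198)/(4.17*p^3 + 0.39*p^2 - 0.29*p + 3.62)^2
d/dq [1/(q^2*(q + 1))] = (-3*q - 2)/(q^3*(q^2 + 2*q + 1))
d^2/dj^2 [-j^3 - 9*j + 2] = -6*j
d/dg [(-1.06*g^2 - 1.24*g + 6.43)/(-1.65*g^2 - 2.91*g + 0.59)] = (1.0386*g^2 + 19.9682*g + 17.9797)/(2.7225*g^4 + 9.603*g^3 + 6.5211*g^2 - 3.4338*g + 0.3481)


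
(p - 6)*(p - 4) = p^2 - 10*p + 24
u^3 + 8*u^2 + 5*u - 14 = (u - 1)*(u + 2)*(u + 7)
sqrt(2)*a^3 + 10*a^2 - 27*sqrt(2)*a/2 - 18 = (a - 3*sqrt(2)/2)*(a + 6*sqrt(2))*(sqrt(2)*a + 1)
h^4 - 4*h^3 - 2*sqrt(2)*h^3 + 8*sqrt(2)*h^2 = h^2*(h - 4)*(h - 2*sqrt(2))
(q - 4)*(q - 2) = q^2 - 6*q + 8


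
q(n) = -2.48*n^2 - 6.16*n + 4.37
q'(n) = -4.96*n - 6.16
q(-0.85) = 7.81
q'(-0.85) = -1.94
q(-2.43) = 4.69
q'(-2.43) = 5.89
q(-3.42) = -3.57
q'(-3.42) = 10.80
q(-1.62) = 7.84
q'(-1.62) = 1.88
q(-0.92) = 7.94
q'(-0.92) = -1.60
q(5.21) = -95.04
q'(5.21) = -32.00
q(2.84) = -33.13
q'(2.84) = -20.25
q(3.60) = -49.95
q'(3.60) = -24.02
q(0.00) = 4.37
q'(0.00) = -6.16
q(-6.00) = -47.95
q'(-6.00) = 23.60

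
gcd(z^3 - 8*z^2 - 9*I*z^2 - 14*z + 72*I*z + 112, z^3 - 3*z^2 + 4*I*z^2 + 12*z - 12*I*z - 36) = z - 2*I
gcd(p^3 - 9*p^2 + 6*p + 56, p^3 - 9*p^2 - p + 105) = p - 7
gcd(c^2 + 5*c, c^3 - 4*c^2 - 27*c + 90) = c + 5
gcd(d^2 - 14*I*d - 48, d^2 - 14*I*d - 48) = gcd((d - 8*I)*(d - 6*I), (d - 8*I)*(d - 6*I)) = d^2 - 14*I*d - 48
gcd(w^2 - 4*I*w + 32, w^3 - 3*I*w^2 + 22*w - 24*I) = w + 4*I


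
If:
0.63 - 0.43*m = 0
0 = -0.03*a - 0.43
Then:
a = -14.33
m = 1.47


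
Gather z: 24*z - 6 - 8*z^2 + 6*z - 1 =-8*z^2 + 30*z - 7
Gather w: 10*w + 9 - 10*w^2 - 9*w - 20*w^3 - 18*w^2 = -20*w^3 - 28*w^2 + w + 9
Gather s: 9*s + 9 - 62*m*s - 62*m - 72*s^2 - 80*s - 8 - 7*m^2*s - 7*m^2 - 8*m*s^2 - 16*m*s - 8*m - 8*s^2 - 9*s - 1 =-7*m^2 - 70*m + s^2*(-8*m - 80) + s*(-7*m^2 - 78*m - 80)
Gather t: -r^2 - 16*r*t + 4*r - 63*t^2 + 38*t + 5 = -r^2 + 4*r - 63*t^2 + t*(38 - 16*r) + 5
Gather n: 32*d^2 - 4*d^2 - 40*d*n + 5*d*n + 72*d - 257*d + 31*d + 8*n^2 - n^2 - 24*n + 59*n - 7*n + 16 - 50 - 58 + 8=28*d^2 - 154*d + 7*n^2 + n*(28 - 35*d) - 84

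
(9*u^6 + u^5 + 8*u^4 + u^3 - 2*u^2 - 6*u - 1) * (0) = 0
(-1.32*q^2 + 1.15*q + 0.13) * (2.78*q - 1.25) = -3.6696*q^3 + 4.847*q^2 - 1.0761*q - 0.1625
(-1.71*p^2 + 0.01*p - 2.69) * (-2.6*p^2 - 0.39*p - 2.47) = 4.446*p^4 + 0.6409*p^3 + 11.2138*p^2 + 1.0244*p + 6.6443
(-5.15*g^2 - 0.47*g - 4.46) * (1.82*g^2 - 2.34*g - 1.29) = -9.373*g^4 + 11.1956*g^3 - 0.3739*g^2 + 11.0427*g + 5.7534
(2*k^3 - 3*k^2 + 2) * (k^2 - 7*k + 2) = 2*k^5 - 17*k^4 + 25*k^3 - 4*k^2 - 14*k + 4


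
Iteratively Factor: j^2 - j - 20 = (j + 4)*(j - 5)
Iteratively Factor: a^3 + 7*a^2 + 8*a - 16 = (a + 4)*(a^2 + 3*a - 4) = (a - 1)*(a + 4)*(a + 4)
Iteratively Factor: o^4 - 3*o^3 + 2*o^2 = (o - 2)*(o^3 - o^2) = (o - 2)*(o - 1)*(o^2) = o*(o - 2)*(o - 1)*(o)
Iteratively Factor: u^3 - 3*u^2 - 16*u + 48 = (u - 4)*(u^2 + u - 12) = (u - 4)*(u - 3)*(u + 4)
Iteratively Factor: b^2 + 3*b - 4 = (b - 1)*(b + 4)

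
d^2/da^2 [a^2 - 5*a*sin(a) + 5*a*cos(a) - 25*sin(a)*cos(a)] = -5*sqrt(2)*a*cos(a + pi/4) + 50*sin(2*a) - 10*sqrt(2)*sin(a + pi/4) + 2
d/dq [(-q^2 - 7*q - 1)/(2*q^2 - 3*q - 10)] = (17*q^2 + 24*q + 67)/(4*q^4 - 12*q^3 - 31*q^2 + 60*q + 100)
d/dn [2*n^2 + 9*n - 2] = 4*n + 9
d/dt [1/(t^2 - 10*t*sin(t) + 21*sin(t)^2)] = 2*(5*t*cos(t) - t + 5*sin(t) - 21*sin(2*t)/2)/((t - 7*sin(t))^2*(t - 3*sin(t))^2)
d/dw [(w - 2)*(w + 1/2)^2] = (2*w + 1)*(6*w - 7)/4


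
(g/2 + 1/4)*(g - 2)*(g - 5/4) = g^3/2 - 11*g^2/8 + 7*g/16 + 5/8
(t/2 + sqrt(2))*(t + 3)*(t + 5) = t^3/2 + sqrt(2)*t^2 + 4*t^2 + 15*t/2 + 8*sqrt(2)*t + 15*sqrt(2)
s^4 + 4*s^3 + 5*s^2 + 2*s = s*(s + 1)^2*(s + 2)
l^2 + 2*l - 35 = (l - 5)*(l + 7)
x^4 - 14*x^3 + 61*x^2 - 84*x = x*(x - 7)*(x - 4)*(x - 3)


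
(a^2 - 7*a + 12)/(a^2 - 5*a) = (a^2 - 7*a + 12)/(a*(a - 5))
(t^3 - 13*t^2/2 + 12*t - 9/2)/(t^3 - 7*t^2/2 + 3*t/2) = (t - 3)/t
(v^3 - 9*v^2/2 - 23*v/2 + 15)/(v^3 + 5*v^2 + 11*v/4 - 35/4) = 2*(v - 6)/(2*v + 7)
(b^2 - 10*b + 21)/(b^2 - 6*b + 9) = (b - 7)/(b - 3)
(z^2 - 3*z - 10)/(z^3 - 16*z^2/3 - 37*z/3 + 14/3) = 3*(z - 5)/(3*z^2 - 22*z + 7)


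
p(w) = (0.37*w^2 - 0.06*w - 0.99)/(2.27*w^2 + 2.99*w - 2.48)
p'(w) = (-4.54*w - 2.99)*(0.37*w^2 - 0.06*w - 0.99)/(2.27*w^2 + 2.99*w - 2.48)^2 + (0.74*w - 0.06)/(2.27*w^2 + 2.99*w - 2.48)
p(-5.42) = 0.21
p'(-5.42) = 0.01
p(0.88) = -0.40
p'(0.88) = 1.76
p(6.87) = 0.13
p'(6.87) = 0.01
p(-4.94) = 0.22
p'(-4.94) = 0.01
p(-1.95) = 1.66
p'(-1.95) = 25.67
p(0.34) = 0.81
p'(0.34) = 2.88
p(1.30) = -0.08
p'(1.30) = 0.32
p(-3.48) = 0.25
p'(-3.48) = 0.04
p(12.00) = 0.14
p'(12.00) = 0.00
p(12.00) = 0.14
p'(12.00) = 0.00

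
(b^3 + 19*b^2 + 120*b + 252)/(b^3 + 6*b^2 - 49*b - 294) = (b + 6)/(b - 7)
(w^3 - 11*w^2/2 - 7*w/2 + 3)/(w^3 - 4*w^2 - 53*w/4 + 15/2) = 2*(w + 1)/(2*w + 5)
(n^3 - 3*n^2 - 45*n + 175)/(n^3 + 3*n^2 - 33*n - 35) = (n - 5)/(n + 1)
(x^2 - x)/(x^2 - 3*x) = (x - 1)/(x - 3)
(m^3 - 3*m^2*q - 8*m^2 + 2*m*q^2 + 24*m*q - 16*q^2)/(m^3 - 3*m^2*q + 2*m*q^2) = (m - 8)/m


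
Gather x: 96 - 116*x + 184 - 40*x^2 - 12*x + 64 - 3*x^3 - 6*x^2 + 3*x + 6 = -3*x^3 - 46*x^2 - 125*x + 350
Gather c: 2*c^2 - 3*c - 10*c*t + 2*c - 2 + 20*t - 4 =2*c^2 + c*(-10*t - 1) + 20*t - 6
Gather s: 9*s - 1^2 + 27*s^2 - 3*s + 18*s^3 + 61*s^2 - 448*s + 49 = 18*s^3 + 88*s^2 - 442*s + 48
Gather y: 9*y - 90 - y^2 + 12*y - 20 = -y^2 + 21*y - 110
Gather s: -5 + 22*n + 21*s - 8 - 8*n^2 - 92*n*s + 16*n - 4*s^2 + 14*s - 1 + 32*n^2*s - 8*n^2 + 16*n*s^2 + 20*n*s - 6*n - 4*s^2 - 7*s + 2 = -16*n^2 + 32*n + s^2*(16*n - 8) + s*(32*n^2 - 72*n + 28) - 12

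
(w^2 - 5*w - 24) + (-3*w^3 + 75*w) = -3*w^3 + w^2 + 70*w - 24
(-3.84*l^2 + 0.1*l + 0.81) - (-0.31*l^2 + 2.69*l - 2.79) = -3.53*l^2 - 2.59*l + 3.6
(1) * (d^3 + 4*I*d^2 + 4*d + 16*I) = d^3 + 4*I*d^2 + 4*d + 16*I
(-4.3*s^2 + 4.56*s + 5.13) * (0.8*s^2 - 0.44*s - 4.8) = -3.44*s^4 + 5.54*s^3 + 22.7376*s^2 - 24.1452*s - 24.624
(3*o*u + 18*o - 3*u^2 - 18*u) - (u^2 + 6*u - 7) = 3*o*u + 18*o - 4*u^2 - 24*u + 7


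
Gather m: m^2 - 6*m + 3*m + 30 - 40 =m^2 - 3*m - 10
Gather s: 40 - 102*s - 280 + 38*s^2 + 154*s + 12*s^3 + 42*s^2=12*s^3 + 80*s^2 + 52*s - 240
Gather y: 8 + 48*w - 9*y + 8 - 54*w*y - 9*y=48*w + y*(-54*w - 18) + 16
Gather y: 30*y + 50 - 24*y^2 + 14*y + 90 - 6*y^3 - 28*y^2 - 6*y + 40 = -6*y^3 - 52*y^2 + 38*y + 180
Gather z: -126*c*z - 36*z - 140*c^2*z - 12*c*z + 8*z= z*(-140*c^2 - 138*c - 28)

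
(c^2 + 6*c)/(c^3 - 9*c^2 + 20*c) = (c + 6)/(c^2 - 9*c + 20)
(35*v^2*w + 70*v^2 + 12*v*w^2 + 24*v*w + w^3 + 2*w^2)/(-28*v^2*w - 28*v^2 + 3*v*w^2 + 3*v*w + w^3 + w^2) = (-5*v*w - 10*v - w^2 - 2*w)/(4*v*w + 4*v - w^2 - w)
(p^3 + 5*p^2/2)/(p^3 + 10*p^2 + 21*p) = p*(2*p + 5)/(2*(p^2 + 10*p + 21))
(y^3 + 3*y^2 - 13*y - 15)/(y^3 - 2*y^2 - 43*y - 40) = (y - 3)/(y - 8)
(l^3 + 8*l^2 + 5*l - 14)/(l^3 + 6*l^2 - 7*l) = (l + 2)/l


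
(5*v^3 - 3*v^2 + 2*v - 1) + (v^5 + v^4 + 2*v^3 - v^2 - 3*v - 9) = v^5 + v^4 + 7*v^3 - 4*v^2 - v - 10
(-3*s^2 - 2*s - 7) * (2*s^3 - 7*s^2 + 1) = -6*s^5 + 17*s^4 + 46*s^2 - 2*s - 7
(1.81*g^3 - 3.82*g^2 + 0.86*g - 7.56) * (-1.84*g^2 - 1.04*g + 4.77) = -3.3304*g^5 + 5.1464*g^4 + 11.0241*g^3 - 5.2054*g^2 + 11.9646*g - 36.0612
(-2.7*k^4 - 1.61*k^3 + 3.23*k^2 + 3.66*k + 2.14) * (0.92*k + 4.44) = -2.484*k^5 - 13.4692*k^4 - 4.1768*k^3 + 17.7084*k^2 + 18.2192*k + 9.5016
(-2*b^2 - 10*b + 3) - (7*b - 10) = -2*b^2 - 17*b + 13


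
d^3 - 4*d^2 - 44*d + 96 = (d - 8)*(d - 2)*(d + 6)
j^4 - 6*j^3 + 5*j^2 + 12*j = j*(j - 4)*(j - 3)*(j + 1)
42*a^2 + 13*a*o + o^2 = (6*a + o)*(7*a + o)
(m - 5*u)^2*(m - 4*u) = m^3 - 14*m^2*u + 65*m*u^2 - 100*u^3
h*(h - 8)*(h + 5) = h^3 - 3*h^2 - 40*h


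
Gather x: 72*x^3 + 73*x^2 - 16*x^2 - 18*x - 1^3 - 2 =72*x^3 + 57*x^2 - 18*x - 3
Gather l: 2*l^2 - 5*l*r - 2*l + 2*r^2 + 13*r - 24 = 2*l^2 + l*(-5*r - 2) + 2*r^2 + 13*r - 24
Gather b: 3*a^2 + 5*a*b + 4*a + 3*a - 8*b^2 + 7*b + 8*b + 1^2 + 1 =3*a^2 + 7*a - 8*b^2 + b*(5*a + 15) + 2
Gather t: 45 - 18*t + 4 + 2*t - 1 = 48 - 16*t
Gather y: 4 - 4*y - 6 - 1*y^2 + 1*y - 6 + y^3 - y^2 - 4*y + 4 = y^3 - 2*y^2 - 7*y - 4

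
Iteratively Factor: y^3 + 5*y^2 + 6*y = (y + 2)*(y^2 + 3*y) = (y + 2)*(y + 3)*(y)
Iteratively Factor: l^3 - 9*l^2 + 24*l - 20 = (l - 2)*(l^2 - 7*l + 10) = (l - 5)*(l - 2)*(l - 2)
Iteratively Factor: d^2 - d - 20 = (d + 4)*(d - 5)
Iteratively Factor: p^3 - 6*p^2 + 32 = (p + 2)*(p^2 - 8*p + 16) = (p - 4)*(p + 2)*(p - 4)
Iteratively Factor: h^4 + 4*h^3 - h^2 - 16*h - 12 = (h + 1)*(h^3 + 3*h^2 - 4*h - 12) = (h + 1)*(h + 2)*(h^2 + h - 6) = (h - 2)*(h + 1)*(h + 2)*(h + 3)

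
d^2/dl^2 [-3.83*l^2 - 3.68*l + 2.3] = -7.66000000000000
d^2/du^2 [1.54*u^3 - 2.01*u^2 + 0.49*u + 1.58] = 9.24*u - 4.02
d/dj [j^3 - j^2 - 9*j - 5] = 3*j^2 - 2*j - 9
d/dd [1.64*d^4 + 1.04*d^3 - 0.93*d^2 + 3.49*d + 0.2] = 6.56*d^3 + 3.12*d^2 - 1.86*d + 3.49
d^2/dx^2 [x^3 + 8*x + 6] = 6*x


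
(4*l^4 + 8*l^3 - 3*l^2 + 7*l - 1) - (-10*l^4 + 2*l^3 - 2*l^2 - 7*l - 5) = 14*l^4 + 6*l^3 - l^2 + 14*l + 4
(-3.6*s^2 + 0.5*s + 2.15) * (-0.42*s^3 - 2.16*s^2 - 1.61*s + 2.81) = 1.512*s^5 + 7.566*s^4 + 3.813*s^3 - 15.565*s^2 - 2.0565*s + 6.0415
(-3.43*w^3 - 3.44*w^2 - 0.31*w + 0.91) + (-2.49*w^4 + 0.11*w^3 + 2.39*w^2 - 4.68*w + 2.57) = -2.49*w^4 - 3.32*w^3 - 1.05*w^2 - 4.99*w + 3.48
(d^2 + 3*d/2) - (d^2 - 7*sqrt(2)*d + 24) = 3*d/2 + 7*sqrt(2)*d - 24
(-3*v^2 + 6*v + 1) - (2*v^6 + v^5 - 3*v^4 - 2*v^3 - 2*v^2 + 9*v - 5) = -2*v^6 - v^5 + 3*v^4 + 2*v^3 - v^2 - 3*v + 6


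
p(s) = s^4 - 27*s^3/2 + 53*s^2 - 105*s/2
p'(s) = 4*s^3 - 81*s^2/2 + 106*s - 105/2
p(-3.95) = 2109.75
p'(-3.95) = -1349.62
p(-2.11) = 493.38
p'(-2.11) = -494.05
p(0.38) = -13.02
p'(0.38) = -17.85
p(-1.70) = 317.10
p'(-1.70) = -369.40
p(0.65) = -15.26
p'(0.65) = 0.39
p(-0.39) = 29.36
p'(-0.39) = -100.24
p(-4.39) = 2765.47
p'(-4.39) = -1636.78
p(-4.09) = 2304.79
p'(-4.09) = -1437.20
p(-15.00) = 108900.00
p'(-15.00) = -24255.00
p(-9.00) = 21168.00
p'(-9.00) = -7203.00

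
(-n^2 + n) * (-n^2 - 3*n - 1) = n^4 + 2*n^3 - 2*n^2 - n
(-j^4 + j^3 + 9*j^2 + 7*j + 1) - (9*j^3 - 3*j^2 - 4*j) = -j^4 - 8*j^3 + 12*j^2 + 11*j + 1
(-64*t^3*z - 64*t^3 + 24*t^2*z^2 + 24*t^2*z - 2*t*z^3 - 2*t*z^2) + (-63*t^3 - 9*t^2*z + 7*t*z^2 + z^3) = -64*t^3*z - 127*t^3 + 24*t^2*z^2 + 15*t^2*z - 2*t*z^3 + 5*t*z^2 + z^3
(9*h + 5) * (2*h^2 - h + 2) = 18*h^3 + h^2 + 13*h + 10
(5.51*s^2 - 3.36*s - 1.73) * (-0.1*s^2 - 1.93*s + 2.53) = -0.551*s^4 - 10.2983*s^3 + 20.5981*s^2 - 5.1619*s - 4.3769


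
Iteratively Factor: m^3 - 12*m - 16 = (m + 2)*(m^2 - 2*m - 8) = (m - 4)*(m + 2)*(m + 2)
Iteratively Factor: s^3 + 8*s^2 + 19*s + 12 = (s + 1)*(s^2 + 7*s + 12) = (s + 1)*(s + 4)*(s + 3)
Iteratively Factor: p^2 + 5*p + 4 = (p + 1)*(p + 4)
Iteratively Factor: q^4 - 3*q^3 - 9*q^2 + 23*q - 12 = (q - 4)*(q^3 + q^2 - 5*q + 3) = (q - 4)*(q + 3)*(q^2 - 2*q + 1) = (q - 4)*(q - 1)*(q + 3)*(q - 1)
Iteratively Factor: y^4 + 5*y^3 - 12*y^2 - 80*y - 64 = (y - 4)*(y^3 + 9*y^2 + 24*y + 16) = (y - 4)*(y + 4)*(y^2 + 5*y + 4) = (y - 4)*(y + 4)^2*(y + 1)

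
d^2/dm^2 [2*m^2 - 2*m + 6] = 4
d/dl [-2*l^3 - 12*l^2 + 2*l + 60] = -6*l^2 - 24*l + 2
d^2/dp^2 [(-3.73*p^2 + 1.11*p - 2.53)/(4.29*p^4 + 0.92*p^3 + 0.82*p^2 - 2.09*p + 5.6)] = (-411.883758*p^8 + 156.813228*p^7 - 841.223648*p^6 - 671.819184*p^5 + 1986.43743*p^4 - 211.120144*p^3 + 782.494032*p^2 + 73.640124*p - 206.829786)/(78.953589*p^12 + 50.795316*p^11 + 56.167254*p^10 - 95.196763*p^9 + 270.43194*p^8 + 85.048164*p^7 + 179.726239*p^6 - 268.073112*p^5 + 361.038966*p^4 + 19.840591*p^3 + 150.52968*p^2 - 196.6272*p + 175.616)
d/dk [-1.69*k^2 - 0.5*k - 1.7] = -3.38*k - 0.5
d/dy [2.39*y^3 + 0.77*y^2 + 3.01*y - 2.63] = 7.17*y^2 + 1.54*y + 3.01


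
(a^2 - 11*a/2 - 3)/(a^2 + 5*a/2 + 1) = (a - 6)/(a + 2)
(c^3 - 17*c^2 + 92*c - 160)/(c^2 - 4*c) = c - 13 + 40/c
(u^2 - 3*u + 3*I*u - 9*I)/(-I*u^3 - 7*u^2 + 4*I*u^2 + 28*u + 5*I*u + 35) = (I*u^2 - 3*u*(1 + I) + 9)/(u^3 - u^2*(4 + 7*I) + u*(-5 + 28*I) + 35*I)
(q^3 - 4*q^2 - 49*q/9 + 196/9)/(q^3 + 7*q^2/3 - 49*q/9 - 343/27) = 3*(q - 4)/(3*q + 7)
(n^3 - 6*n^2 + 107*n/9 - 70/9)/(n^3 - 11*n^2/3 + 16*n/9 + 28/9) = (3*n - 5)/(3*n + 2)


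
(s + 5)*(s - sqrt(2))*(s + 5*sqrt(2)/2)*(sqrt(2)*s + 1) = sqrt(2)*s^4 + 4*s^3 + 5*sqrt(2)*s^3 - 7*sqrt(2)*s^2/2 + 20*s^2 - 35*sqrt(2)*s/2 - 5*s - 25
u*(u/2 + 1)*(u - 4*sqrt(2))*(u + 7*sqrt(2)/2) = u^4/2 - sqrt(2)*u^3/4 + u^3 - 14*u^2 - sqrt(2)*u^2/2 - 28*u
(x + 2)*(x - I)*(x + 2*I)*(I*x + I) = I*x^4 - x^3 + 3*I*x^3 - 3*x^2 + 4*I*x^2 - 2*x + 6*I*x + 4*I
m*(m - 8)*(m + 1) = m^3 - 7*m^2 - 8*m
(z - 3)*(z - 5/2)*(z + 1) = z^3 - 9*z^2/2 + 2*z + 15/2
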